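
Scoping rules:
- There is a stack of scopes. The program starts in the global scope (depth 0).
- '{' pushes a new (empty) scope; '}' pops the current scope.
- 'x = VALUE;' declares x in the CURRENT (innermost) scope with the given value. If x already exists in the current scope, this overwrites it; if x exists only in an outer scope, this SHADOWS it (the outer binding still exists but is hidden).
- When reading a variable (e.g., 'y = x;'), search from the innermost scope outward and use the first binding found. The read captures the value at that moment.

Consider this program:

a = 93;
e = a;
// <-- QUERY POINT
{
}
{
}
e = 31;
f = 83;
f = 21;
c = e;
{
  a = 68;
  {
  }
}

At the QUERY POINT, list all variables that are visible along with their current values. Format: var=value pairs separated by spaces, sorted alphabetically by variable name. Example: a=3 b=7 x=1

Answer: a=93 e=93

Derivation:
Step 1: declare a=93 at depth 0
Step 2: declare e=(read a)=93 at depth 0
Visible at query point: a=93 e=93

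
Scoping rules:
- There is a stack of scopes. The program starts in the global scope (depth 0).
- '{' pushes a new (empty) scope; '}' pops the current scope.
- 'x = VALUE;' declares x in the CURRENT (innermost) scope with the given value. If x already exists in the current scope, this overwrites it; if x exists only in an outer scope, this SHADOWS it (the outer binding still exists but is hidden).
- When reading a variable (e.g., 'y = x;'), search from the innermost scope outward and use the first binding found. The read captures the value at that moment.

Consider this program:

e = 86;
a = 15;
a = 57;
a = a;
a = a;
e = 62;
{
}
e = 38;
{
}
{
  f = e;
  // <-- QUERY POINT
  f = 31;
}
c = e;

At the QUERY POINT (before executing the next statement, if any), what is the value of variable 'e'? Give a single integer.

Step 1: declare e=86 at depth 0
Step 2: declare a=15 at depth 0
Step 3: declare a=57 at depth 0
Step 4: declare a=(read a)=57 at depth 0
Step 5: declare a=(read a)=57 at depth 0
Step 6: declare e=62 at depth 0
Step 7: enter scope (depth=1)
Step 8: exit scope (depth=0)
Step 9: declare e=38 at depth 0
Step 10: enter scope (depth=1)
Step 11: exit scope (depth=0)
Step 12: enter scope (depth=1)
Step 13: declare f=(read e)=38 at depth 1
Visible at query point: a=57 e=38 f=38

Answer: 38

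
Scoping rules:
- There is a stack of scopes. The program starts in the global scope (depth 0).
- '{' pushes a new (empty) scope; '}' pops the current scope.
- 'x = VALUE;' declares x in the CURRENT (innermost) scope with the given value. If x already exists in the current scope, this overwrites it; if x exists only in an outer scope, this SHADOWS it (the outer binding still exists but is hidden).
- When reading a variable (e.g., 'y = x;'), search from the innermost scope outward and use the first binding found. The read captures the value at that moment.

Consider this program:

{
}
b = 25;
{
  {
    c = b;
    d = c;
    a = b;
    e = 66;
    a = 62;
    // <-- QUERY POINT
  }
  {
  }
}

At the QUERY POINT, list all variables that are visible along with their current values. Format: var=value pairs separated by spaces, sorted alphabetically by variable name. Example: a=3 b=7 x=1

Answer: a=62 b=25 c=25 d=25 e=66

Derivation:
Step 1: enter scope (depth=1)
Step 2: exit scope (depth=0)
Step 3: declare b=25 at depth 0
Step 4: enter scope (depth=1)
Step 5: enter scope (depth=2)
Step 6: declare c=(read b)=25 at depth 2
Step 7: declare d=(read c)=25 at depth 2
Step 8: declare a=(read b)=25 at depth 2
Step 9: declare e=66 at depth 2
Step 10: declare a=62 at depth 2
Visible at query point: a=62 b=25 c=25 d=25 e=66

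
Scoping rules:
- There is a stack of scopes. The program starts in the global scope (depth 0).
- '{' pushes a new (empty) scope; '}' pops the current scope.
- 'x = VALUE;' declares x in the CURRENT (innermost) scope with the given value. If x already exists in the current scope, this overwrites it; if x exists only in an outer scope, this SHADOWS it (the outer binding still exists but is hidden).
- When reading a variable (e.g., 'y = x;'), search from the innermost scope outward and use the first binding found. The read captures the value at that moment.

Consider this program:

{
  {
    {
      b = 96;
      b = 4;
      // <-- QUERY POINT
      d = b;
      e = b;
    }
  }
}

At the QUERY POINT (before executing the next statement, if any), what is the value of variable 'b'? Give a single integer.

Step 1: enter scope (depth=1)
Step 2: enter scope (depth=2)
Step 3: enter scope (depth=3)
Step 4: declare b=96 at depth 3
Step 5: declare b=4 at depth 3
Visible at query point: b=4

Answer: 4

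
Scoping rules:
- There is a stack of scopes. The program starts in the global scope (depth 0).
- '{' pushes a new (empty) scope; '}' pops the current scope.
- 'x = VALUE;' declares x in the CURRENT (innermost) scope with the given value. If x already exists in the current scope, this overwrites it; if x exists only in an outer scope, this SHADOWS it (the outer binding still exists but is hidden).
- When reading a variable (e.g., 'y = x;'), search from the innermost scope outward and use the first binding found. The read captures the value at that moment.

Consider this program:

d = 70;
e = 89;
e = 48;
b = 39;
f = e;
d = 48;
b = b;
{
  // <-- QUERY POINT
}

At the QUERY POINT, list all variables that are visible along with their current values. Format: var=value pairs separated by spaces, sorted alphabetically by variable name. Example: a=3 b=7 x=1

Step 1: declare d=70 at depth 0
Step 2: declare e=89 at depth 0
Step 3: declare e=48 at depth 0
Step 4: declare b=39 at depth 0
Step 5: declare f=(read e)=48 at depth 0
Step 6: declare d=48 at depth 0
Step 7: declare b=(read b)=39 at depth 0
Step 8: enter scope (depth=1)
Visible at query point: b=39 d=48 e=48 f=48

Answer: b=39 d=48 e=48 f=48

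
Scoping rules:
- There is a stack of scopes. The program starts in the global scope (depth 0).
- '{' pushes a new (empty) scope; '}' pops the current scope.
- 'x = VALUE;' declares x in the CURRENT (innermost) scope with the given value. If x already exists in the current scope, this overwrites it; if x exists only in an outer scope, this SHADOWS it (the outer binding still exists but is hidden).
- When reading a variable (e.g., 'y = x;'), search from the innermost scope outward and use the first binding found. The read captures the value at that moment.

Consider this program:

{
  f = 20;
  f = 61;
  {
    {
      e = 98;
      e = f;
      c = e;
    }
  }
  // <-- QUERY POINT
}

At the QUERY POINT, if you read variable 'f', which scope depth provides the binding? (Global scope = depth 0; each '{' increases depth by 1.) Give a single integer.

Answer: 1

Derivation:
Step 1: enter scope (depth=1)
Step 2: declare f=20 at depth 1
Step 3: declare f=61 at depth 1
Step 4: enter scope (depth=2)
Step 5: enter scope (depth=3)
Step 6: declare e=98 at depth 3
Step 7: declare e=(read f)=61 at depth 3
Step 8: declare c=(read e)=61 at depth 3
Step 9: exit scope (depth=2)
Step 10: exit scope (depth=1)
Visible at query point: f=61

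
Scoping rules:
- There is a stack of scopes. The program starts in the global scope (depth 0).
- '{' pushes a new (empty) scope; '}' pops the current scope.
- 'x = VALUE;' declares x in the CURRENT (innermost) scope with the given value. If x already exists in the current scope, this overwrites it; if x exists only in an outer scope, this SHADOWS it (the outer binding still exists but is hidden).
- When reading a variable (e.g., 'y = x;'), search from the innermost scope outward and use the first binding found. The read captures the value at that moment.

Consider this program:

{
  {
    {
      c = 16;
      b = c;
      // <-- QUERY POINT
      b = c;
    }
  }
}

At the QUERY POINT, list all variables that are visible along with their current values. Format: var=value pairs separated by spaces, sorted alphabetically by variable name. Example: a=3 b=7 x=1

Step 1: enter scope (depth=1)
Step 2: enter scope (depth=2)
Step 3: enter scope (depth=3)
Step 4: declare c=16 at depth 3
Step 5: declare b=(read c)=16 at depth 3
Visible at query point: b=16 c=16

Answer: b=16 c=16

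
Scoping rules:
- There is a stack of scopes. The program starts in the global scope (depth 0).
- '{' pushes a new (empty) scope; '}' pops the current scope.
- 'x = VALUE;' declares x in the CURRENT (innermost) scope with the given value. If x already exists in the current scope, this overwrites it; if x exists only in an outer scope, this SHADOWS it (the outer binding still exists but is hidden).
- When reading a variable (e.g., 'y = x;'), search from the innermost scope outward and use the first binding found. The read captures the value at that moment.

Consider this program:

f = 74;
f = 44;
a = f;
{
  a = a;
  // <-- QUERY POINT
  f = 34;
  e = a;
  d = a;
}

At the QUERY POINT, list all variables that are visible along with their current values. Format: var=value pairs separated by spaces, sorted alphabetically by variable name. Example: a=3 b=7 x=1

Answer: a=44 f=44

Derivation:
Step 1: declare f=74 at depth 0
Step 2: declare f=44 at depth 0
Step 3: declare a=(read f)=44 at depth 0
Step 4: enter scope (depth=1)
Step 5: declare a=(read a)=44 at depth 1
Visible at query point: a=44 f=44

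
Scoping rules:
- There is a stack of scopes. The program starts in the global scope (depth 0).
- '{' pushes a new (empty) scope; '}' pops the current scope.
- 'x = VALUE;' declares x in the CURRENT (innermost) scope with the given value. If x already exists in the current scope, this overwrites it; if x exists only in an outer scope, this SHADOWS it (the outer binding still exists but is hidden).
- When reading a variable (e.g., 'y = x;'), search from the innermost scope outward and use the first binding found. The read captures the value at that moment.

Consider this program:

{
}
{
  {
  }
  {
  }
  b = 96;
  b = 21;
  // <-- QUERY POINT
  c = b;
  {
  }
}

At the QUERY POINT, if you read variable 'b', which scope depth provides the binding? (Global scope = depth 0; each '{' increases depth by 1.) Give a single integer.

Answer: 1

Derivation:
Step 1: enter scope (depth=1)
Step 2: exit scope (depth=0)
Step 3: enter scope (depth=1)
Step 4: enter scope (depth=2)
Step 5: exit scope (depth=1)
Step 6: enter scope (depth=2)
Step 7: exit scope (depth=1)
Step 8: declare b=96 at depth 1
Step 9: declare b=21 at depth 1
Visible at query point: b=21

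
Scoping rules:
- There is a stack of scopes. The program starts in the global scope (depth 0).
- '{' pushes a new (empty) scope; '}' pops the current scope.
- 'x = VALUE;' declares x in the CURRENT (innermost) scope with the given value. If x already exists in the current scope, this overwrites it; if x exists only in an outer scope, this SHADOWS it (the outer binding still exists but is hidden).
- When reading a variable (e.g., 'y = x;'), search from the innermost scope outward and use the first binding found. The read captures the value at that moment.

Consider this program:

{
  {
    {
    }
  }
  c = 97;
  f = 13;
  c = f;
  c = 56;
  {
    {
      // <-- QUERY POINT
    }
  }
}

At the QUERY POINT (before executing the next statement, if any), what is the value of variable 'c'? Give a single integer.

Step 1: enter scope (depth=1)
Step 2: enter scope (depth=2)
Step 3: enter scope (depth=3)
Step 4: exit scope (depth=2)
Step 5: exit scope (depth=1)
Step 6: declare c=97 at depth 1
Step 7: declare f=13 at depth 1
Step 8: declare c=(read f)=13 at depth 1
Step 9: declare c=56 at depth 1
Step 10: enter scope (depth=2)
Step 11: enter scope (depth=3)
Visible at query point: c=56 f=13

Answer: 56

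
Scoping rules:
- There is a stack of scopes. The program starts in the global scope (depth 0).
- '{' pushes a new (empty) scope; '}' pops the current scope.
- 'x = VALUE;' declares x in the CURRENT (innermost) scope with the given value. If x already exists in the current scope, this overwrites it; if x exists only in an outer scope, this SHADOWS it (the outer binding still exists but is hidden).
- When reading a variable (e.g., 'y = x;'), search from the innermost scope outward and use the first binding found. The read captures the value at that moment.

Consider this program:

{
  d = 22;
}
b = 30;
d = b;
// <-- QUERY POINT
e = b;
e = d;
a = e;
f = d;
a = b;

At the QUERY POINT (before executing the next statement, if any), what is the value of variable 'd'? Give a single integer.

Answer: 30

Derivation:
Step 1: enter scope (depth=1)
Step 2: declare d=22 at depth 1
Step 3: exit scope (depth=0)
Step 4: declare b=30 at depth 0
Step 5: declare d=(read b)=30 at depth 0
Visible at query point: b=30 d=30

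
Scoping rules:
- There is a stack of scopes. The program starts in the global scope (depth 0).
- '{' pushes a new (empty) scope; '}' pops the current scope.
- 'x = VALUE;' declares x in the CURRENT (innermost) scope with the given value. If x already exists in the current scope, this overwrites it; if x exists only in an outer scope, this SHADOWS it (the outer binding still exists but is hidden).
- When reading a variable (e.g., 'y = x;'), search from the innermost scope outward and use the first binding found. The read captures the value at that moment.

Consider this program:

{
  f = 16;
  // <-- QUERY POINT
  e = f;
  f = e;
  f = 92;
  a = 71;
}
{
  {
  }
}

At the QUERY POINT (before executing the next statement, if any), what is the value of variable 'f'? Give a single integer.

Answer: 16

Derivation:
Step 1: enter scope (depth=1)
Step 2: declare f=16 at depth 1
Visible at query point: f=16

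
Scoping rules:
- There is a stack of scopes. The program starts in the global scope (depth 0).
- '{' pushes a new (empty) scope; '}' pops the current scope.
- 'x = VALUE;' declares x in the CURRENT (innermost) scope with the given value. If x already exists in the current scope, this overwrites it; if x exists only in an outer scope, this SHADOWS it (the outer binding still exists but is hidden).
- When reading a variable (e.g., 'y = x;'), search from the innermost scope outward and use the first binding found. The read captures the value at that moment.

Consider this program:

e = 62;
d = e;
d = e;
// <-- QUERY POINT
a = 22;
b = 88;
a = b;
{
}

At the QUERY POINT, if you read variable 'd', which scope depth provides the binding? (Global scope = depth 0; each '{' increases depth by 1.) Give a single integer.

Step 1: declare e=62 at depth 0
Step 2: declare d=(read e)=62 at depth 0
Step 3: declare d=(read e)=62 at depth 0
Visible at query point: d=62 e=62

Answer: 0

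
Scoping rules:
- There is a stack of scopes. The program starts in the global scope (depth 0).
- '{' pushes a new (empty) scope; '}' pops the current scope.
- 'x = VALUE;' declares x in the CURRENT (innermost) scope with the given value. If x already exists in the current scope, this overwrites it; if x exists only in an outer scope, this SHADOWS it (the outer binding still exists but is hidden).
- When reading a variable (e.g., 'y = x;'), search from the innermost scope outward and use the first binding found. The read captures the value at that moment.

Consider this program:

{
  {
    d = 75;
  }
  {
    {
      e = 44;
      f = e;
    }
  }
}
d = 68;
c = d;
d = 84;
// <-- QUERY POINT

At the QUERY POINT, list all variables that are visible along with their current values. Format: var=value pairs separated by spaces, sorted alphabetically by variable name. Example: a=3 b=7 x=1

Answer: c=68 d=84

Derivation:
Step 1: enter scope (depth=1)
Step 2: enter scope (depth=2)
Step 3: declare d=75 at depth 2
Step 4: exit scope (depth=1)
Step 5: enter scope (depth=2)
Step 6: enter scope (depth=3)
Step 7: declare e=44 at depth 3
Step 8: declare f=(read e)=44 at depth 3
Step 9: exit scope (depth=2)
Step 10: exit scope (depth=1)
Step 11: exit scope (depth=0)
Step 12: declare d=68 at depth 0
Step 13: declare c=(read d)=68 at depth 0
Step 14: declare d=84 at depth 0
Visible at query point: c=68 d=84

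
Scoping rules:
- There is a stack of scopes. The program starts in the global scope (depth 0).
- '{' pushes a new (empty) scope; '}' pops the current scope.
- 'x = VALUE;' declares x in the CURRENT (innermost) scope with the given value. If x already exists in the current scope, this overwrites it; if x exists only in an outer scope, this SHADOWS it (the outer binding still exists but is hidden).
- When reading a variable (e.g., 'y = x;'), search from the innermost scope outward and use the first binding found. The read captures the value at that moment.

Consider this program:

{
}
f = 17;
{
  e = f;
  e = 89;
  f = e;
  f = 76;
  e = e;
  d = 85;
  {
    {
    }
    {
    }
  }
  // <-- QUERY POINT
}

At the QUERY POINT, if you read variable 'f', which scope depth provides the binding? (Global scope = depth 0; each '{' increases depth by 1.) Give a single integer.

Answer: 1

Derivation:
Step 1: enter scope (depth=1)
Step 2: exit scope (depth=0)
Step 3: declare f=17 at depth 0
Step 4: enter scope (depth=1)
Step 5: declare e=(read f)=17 at depth 1
Step 6: declare e=89 at depth 1
Step 7: declare f=(read e)=89 at depth 1
Step 8: declare f=76 at depth 1
Step 9: declare e=(read e)=89 at depth 1
Step 10: declare d=85 at depth 1
Step 11: enter scope (depth=2)
Step 12: enter scope (depth=3)
Step 13: exit scope (depth=2)
Step 14: enter scope (depth=3)
Step 15: exit scope (depth=2)
Step 16: exit scope (depth=1)
Visible at query point: d=85 e=89 f=76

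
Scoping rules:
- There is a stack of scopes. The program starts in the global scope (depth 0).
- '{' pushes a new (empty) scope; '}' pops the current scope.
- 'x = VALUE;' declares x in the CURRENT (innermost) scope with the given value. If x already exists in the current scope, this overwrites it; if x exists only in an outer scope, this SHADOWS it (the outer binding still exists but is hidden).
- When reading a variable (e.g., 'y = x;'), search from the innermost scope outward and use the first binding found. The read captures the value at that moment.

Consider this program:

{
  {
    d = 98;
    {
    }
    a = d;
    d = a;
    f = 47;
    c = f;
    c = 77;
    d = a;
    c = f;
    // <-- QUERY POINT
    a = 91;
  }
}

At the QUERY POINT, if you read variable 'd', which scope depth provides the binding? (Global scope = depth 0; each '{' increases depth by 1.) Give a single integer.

Answer: 2

Derivation:
Step 1: enter scope (depth=1)
Step 2: enter scope (depth=2)
Step 3: declare d=98 at depth 2
Step 4: enter scope (depth=3)
Step 5: exit scope (depth=2)
Step 6: declare a=(read d)=98 at depth 2
Step 7: declare d=(read a)=98 at depth 2
Step 8: declare f=47 at depth 2
Step 9: declare c=(read f)=47 at depth 2
Step 10: declare c=77 at depth 2
Step 11: declare d=(read a)=98 at depth 2
Step 12: declare c=(read f)=47 at depth 2
Visible at query point: a=98 c=47 d=98 f=47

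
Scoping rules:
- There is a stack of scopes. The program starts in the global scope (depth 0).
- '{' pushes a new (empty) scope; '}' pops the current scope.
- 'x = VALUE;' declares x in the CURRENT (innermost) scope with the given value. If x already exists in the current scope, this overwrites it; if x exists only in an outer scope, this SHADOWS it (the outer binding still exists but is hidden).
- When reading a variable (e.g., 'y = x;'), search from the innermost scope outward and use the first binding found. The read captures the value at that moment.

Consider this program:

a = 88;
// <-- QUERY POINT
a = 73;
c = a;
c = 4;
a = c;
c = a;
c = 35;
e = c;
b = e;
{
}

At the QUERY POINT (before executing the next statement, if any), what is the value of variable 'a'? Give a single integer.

Answer: 88

Derivation:
Step 1: declare a=88 at depth 0
Visible at query point: a=88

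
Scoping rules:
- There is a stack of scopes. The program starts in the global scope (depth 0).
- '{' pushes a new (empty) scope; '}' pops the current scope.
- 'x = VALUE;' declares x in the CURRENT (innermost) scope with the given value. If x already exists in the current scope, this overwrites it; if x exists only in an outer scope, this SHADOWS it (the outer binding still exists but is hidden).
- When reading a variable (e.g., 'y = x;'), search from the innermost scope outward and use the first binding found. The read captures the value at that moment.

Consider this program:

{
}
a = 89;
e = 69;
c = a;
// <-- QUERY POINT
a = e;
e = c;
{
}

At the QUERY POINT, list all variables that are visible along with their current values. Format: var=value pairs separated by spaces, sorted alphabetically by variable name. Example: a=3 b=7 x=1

Step 1: enter scope (depth=1)
Step 2: exit scope (depth=0)
Step 3: declare a=89 at depth 0
Step 4: declare e=69 at depth 0
Step 5: declare c=(read a)=89 at depth 0
Visible at query point: a=89 c=89 e=69

Answer: a=89 c=89 e=69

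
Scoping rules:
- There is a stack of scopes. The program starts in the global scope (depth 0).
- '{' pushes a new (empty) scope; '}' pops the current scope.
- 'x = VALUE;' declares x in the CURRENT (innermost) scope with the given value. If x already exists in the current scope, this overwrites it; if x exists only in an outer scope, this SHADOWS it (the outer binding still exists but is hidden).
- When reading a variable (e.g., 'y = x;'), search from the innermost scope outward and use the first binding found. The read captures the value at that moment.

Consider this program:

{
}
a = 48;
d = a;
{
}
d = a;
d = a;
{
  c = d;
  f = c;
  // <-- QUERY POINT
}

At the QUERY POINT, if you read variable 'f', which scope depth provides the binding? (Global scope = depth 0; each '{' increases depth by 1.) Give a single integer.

Step 1: enter scope (depth=1)
Step 2: exit scope (depth=0)
Step 3: declare a=48 at depth 0
Step 4: declare d=(read a)=48 at depth 0
Step 5: enter scope (depth=1)
Step 6: exit scope (depth=0)
Step 7: declare d=(read a)=48 at depth 0
Step 8: declare d=(read a)=48 at depth 0
Step 9: enter scope (depth=1)
Step 10: declare c=(read d)=48 at depth 1
Step 11: declare f=(read c)=48 at depth 1
Visible at query point: a=48 c=48 d=48 f=48

Answer: 1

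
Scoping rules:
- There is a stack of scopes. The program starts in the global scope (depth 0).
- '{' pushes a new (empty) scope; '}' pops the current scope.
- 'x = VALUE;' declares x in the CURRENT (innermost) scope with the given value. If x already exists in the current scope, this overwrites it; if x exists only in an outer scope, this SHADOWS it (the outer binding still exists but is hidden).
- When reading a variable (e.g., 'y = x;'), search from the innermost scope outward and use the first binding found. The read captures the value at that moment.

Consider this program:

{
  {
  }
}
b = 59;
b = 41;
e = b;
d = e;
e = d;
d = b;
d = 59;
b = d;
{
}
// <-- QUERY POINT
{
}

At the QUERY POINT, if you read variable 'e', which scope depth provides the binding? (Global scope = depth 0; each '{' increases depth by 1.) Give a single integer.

Step 1: enter scope (depth=1)
Step 2: enter scope (depth=2)
Step 3: exit scope (depth=1)
Step 4: exit scope (depth=0)
Step 5: declare b=59 at depth 0
Step 6: declare b=41 at depth 0
Step 7: declare e=(read b)=41 at depth 0
Step 8: declare d=(read e)=41 at depth 0
Step 9: declare e=(read d)=41 at depth 0
Step 10: declare d=(read b)=41 at depth 0
Step 11: declare d=59 at depth 0
Step 12: declare b=(read d)=59 at depth 0
Step 13: enter scope (depth=1)
Step 14: exit scope (depth=0)
Visible at query point: b=59 d=59 e=41

Answer: 0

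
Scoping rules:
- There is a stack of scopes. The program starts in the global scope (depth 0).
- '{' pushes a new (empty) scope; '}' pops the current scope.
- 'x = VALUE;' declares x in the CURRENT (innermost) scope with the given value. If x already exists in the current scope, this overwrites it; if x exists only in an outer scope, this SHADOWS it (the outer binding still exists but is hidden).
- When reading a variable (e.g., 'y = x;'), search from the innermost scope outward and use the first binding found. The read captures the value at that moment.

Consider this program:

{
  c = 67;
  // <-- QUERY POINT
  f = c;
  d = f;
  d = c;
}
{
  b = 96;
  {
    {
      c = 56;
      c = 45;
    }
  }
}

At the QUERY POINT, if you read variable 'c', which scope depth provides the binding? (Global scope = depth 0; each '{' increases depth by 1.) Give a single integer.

Step 1: enter scope (depth=1)
Step 2: declare c=67 at depth 1
Visible at query point: c=67

Answer: 1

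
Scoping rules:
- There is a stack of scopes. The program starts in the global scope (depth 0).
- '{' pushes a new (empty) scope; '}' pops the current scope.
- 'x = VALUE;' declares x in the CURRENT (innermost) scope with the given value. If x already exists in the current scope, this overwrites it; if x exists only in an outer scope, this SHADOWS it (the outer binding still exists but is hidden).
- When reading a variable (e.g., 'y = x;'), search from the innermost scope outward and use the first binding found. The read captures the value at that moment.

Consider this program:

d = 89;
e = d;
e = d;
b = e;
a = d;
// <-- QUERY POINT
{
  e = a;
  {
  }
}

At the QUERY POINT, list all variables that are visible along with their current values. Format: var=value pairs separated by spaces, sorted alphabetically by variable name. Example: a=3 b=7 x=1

Answer: a=89 b=89 d=89 e=89

Derivation:
Step 1: declare d=89 at depth 0
Step 2: declare e=(read d)=89 at depth 0
Step 3: declare e=(read d)=89 at depth 0
Step 4: declare b=(read e)=89 at depth 0
Step 5: declare a=(read d)=89 at depth 0
Visible at query point: a=89 b=89 d=89 e=89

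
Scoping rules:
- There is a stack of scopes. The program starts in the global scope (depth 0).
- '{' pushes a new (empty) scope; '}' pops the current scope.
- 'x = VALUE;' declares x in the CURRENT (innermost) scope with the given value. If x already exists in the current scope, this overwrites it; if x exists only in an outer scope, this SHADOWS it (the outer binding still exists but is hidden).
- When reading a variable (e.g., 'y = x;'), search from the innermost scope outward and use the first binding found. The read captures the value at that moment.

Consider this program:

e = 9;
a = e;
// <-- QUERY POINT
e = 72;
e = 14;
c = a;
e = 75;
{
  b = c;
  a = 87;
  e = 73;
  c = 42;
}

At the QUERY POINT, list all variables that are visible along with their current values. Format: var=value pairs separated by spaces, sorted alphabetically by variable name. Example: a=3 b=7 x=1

Step 1: declare e=9 at depth 0
Step 2: declare a=(read e)=9 at depth 0
Visible at query point: a=9 e=9

Answer: a=9 e=9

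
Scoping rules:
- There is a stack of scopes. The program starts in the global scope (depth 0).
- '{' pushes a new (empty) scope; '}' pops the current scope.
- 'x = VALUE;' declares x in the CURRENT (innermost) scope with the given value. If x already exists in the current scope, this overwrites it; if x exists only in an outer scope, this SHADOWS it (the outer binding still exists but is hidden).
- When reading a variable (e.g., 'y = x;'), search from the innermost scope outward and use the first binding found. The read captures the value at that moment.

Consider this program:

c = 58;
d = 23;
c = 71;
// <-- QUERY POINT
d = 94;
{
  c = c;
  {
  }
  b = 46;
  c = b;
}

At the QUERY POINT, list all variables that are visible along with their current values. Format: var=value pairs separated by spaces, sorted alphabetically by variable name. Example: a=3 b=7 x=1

Answer: c=71 d=23

Derivation:
Step 1: declare c=58 at depth 0
Step 2: declare d=23 at depth 0
Step 3: declare c=71 at depth 0
Visible at query point: c=71 d=23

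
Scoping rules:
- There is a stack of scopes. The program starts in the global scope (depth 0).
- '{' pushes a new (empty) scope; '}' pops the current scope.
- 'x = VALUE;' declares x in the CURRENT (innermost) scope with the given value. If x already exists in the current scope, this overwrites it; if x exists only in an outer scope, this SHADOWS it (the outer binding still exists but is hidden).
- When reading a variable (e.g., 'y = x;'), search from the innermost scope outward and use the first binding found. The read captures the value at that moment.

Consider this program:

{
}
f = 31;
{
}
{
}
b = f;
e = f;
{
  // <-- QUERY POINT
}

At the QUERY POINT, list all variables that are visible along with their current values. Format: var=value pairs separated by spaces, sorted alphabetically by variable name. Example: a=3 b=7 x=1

Answer: b=31 e=31 f=31

Derivation:
Step 1: enter scope (depth=1)
Step 2: exit scope (depth=0)
Step 3: declare f=31 at depth 0
Step 4: enter scope (depth=1)
Step 5: exit scope (depth=0)
Step 6: enter scope (depth=1)
Step 7: exit scope (depth=0)
Step 8: declare b=(read f)=31 at depth 0
Step 9: declare e=(read f)=31 at depth 0
Step 10: enter scope (depth=1)
Visible at query point: b=31 e=31 f=31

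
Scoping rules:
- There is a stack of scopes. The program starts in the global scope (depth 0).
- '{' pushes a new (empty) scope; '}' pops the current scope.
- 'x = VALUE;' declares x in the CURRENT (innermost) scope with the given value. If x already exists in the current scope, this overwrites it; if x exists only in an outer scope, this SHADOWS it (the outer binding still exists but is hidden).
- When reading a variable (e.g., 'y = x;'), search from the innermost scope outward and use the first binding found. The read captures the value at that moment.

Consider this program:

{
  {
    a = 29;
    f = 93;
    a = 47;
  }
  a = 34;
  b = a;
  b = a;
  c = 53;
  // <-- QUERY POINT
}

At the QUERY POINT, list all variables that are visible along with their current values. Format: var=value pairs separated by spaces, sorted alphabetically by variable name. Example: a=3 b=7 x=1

Step 1: enter scope (depth=1)
Step 2: enter scope (depth=2)
Step 3: declare a=29 at depth 2
Step 4: declare f=93 at depth 2
Step 5: declare a=47 at depth 2
Step 6: exit scope (depth=1)
Step 7: declare a=34 at depth 1
Step 8: declare b=(read a)=34 at depth 1
Step 9: declare b=(read a)=34 at depth 1
Step 10: declare c=53 at depth 1
Visible at query point: a=34 b=34 c=53

Answer: a=34 b=34 c=53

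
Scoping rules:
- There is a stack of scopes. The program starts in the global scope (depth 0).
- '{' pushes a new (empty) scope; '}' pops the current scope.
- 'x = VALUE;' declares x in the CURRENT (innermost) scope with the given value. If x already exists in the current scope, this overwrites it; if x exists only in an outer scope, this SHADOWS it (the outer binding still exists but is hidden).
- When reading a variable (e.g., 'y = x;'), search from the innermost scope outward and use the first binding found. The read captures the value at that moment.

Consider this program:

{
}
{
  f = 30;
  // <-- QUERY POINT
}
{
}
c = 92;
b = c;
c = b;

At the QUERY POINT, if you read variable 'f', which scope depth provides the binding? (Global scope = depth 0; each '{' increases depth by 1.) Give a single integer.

Step 1: enter scope (depth=1)
Step 2: exit scope (depth=0)
Step 3: enter scope (depth=1)
Step 4: declare f=30 at depth 1
Visible at query point: f=30

Answer: 1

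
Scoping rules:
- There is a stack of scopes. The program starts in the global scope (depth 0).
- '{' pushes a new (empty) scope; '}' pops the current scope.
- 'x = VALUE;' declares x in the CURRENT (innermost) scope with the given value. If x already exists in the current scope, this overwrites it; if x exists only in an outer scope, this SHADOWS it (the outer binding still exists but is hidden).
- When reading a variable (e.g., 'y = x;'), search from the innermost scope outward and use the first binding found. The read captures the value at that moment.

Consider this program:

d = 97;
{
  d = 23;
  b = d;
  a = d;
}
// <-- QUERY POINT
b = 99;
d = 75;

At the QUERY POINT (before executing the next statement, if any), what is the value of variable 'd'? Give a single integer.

Answer: 97

Derivation:
Step 1: declare d=97 at depth 0
Step 2: enter scope (depth=1)
Step 3: declare d=23 at depth 1
Step 4: declare b=(read d)=23 at depth 1
Step 5: declare a=(read d)=23 at depth 1
Step 6: exit scope (depth=0)
Visible at query point: d=97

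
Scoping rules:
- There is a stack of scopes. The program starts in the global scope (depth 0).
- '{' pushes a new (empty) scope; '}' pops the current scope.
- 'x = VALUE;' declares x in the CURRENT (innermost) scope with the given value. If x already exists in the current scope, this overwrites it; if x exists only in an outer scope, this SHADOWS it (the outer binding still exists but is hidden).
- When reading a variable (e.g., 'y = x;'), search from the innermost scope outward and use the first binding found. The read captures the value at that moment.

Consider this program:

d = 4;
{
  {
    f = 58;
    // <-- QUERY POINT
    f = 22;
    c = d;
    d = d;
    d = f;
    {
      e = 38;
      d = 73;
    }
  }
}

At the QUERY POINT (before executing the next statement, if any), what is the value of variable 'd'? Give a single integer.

Step 1: declare d=4 at depth 0
Step 2: enter scope (depth=1)
Step 3: enter scope (depth=2)
Step 4: declare f=58 at depth 2
Visible at query point: d=4 f=58

Answer: 4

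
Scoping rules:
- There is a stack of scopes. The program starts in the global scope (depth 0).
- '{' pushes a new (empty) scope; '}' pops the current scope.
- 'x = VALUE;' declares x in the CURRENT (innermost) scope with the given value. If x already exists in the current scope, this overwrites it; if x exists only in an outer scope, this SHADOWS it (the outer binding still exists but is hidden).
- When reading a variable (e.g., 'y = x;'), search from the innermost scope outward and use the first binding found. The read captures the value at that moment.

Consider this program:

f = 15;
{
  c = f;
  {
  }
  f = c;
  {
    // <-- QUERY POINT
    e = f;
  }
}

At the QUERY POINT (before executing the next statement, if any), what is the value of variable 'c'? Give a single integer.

Answer: 15

Derivation:
Step 1: declare f=15 at depth 0
Step 2: enter scope (depth=1)
Step 3: declare c=(read f)=15 at depth 1
Step 4: enter scope (depth=2)
Step 5: exit scope (depth=1)
Step 6: declare f=(read c)=15 at depth 1
Step 7: enter scope (depth=2)
Visible at query point: c=15 f=15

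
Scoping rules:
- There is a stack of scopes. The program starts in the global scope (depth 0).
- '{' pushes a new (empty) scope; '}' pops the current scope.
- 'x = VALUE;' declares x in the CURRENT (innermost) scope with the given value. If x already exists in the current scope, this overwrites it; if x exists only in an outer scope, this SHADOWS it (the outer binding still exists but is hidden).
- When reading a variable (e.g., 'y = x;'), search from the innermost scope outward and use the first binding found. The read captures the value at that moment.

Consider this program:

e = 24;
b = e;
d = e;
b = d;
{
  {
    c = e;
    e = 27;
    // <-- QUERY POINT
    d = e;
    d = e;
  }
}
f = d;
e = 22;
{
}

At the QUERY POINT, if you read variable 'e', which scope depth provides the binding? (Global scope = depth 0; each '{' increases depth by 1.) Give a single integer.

Step 1: declare e=24 at depth 0
Step 2: declare b=(read e)=24 at depth 0
Step 3: declare d=(read e)=24 at depth 0
Step 4: declare b=(read d)=24 at depth 0
Step 5: enter scope (depth=1)
Step 6: enter scope (depth=2)
Step 7: declare c=(read e)=24 at depth 2
Step 8: declare e=27 at depth 2
Visible at query point: b=24 c=24 d=24 e=27

Answer: 2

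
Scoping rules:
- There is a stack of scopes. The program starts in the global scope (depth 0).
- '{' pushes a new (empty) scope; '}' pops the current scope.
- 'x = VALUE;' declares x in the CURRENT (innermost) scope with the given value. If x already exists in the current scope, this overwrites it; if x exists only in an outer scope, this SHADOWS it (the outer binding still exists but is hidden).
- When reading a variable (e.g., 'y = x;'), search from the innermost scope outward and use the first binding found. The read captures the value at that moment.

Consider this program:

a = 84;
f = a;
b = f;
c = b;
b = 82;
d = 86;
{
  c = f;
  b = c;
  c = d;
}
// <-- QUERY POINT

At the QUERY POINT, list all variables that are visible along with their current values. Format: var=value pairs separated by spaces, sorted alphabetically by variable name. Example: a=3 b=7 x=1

Answer: a=84 b=82 c=84 d=86 f=84

Derivation:
Step 1: declare a=84 at depth 0
Step 2: declare f=(read a)=84 at depth 0
Step 3: declare b=(read f)=84 at depth 0
Step 4: declare c=(read b)=84 at depth 0
Step 5: declare b=82 at depth 0
Step 6: declare d=86 at depth 0
Step 7: enter scope (depth=1)
Step 8: declare c=(read f)=84 at depth 1
Step 9: declare b=(read c)=84 at depth 1
Step 10: declare c=(read d)=86 at depth 1
Step 11: exit scope (depth=0)
Visible at query point: a=84 b=82 c=84 d=86 f=84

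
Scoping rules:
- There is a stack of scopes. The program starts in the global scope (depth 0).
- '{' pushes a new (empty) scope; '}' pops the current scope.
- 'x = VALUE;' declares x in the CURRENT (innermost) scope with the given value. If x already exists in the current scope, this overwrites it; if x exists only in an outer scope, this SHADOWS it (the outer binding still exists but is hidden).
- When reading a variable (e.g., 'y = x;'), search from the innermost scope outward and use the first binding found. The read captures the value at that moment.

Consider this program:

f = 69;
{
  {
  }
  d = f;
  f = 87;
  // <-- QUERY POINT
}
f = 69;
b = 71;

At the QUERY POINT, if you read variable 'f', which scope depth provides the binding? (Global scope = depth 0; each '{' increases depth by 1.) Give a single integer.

Answer: 1

Derivation:
Step 1: declare f=69 at depth 0
Step 2: enter scope (depth=1)
Step 3: enter scope (depth=2)
Step 4: exit scope (depth=1)
Step 5: declare d=(read f)=69 at depth 1
Step 6: declare f=87 at depth 1
Visible at query point: d=69 f=87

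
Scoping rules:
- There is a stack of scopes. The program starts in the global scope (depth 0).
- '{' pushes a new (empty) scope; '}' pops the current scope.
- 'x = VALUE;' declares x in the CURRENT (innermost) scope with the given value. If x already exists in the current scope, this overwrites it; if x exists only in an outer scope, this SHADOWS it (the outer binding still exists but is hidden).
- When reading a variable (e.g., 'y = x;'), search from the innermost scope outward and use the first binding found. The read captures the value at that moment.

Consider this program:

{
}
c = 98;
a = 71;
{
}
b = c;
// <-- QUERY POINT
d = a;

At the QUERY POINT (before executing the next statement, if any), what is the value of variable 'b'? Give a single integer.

Step 1: enter scope (depth=1)
Step 2: exit scope (depth=0)
Step 3: declare c=98 at depth 0
Step 4: declare a=71 at depth 0
Step 5: enter scope (depth=1)
Step 6: exit scope (depth=0)
Step 7: declare b=(read c)=98 at depth 0
Visible at query point: a=71 b=98 c=98

Answer: 98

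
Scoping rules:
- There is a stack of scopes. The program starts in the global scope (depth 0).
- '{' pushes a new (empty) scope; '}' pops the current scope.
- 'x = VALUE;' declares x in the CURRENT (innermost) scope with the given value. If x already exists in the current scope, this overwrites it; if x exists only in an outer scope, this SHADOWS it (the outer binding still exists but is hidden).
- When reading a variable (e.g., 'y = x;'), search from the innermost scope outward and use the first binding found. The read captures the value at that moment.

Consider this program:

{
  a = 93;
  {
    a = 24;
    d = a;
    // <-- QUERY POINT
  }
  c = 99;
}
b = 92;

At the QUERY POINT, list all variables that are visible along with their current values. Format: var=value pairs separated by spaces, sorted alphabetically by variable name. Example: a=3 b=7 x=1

Answer: a=24 d=24

Derivation:
Step 1: enter scope (depth=1)
Step 2: declare a=93 at depth 1
Step 3: enter scope (depth=2)
Step 4: declare a=24 at depth 2
Step 5: declare d=(read a)=24 at depth 2
Visible at query point: a=24 d=24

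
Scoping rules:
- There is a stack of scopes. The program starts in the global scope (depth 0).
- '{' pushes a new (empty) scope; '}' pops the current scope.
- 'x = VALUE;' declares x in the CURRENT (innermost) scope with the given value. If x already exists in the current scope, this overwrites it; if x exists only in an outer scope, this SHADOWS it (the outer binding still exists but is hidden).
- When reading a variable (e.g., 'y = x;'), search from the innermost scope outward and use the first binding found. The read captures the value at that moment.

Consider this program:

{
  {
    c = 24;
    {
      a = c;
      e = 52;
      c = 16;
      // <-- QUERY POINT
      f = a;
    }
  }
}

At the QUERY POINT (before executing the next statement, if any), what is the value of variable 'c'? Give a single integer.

Step 1: enter scope (depth=1)
Step 2: enter scope (depth=2)
Step 3: declare c=24 at depth 2
Step 4: enter scope (depth=3)
Step 5: declare a=(read c)=24 at depth 3
Step 6: declare e=52 at depth 3
Step 7: declare c=16 at depth 3
Visible at query point: a=24 c=16 e=52

Answer: 16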